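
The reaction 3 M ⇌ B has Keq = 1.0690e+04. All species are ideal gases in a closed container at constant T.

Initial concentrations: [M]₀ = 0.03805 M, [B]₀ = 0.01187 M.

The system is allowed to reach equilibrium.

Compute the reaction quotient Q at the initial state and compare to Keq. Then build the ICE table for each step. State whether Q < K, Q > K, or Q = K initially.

Q₀ = 215.5 vs Keq = 1.0690e+04 ⇒ Q<K, forward
Step 1:
                    M           B
  init        0.03805     0.01187
  Δ          -0.02564    0.008548
  eq          0.01241     0.02042
  solve Keq expr → x = 0.008548; check Q = 1.0690e+04

Q₀ = 215.5; Q < K (proceeds forward)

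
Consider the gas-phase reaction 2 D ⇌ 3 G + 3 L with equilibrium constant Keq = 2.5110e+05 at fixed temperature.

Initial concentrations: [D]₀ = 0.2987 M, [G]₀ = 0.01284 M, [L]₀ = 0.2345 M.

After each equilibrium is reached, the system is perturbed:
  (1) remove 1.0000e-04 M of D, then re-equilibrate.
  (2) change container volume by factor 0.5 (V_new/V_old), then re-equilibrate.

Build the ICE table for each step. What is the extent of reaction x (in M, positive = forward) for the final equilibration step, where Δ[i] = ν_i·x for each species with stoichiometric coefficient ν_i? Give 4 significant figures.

x = -0.001041 M

Q₀ = 3.0595e-07 vs Keq = 2.5110e+05 ⇒ Q<K, forward
Step 1:
                    D           G           L
  Initial      0.2987     0.01284      0.2345
  Change      -0.2983      0.4475      0.4475
  Equil    3.5110e-04      0.4604       0.682
  solve Keq expr → x = 0.1492; check Q = 2.5110e+05
Then remove 1.0000e-04 M of D.
Step 2:
                    D           G           L
  Initial  2.5110e-04      0.4604       0.682
  Change   9.9713e-05 -1.4957e-04 -1.4957e-04
  Equil    3.5081e-04      0.4602      0.6819
  solve Keq expr → x = -4.9857e-05; check Q = 2.5110e+05
Then change container volume by factor 0.5 (V_new/V_old).
Step 3:
                    D           G           L
  Initial  7.0162e-04      0.9204       1.364
  Change     0.002081   -0.003122   -0.003122
  Equil      0.002783      0.9173       1.361
  solve Keq expr → x = -0.001041; check Q = 2.5110e+05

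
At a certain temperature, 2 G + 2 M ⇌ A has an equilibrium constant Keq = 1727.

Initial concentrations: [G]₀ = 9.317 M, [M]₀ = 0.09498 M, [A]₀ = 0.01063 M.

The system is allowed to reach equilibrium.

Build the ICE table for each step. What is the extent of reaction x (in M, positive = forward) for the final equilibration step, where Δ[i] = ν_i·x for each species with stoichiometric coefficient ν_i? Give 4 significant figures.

Q₀ = 0.01357 vs Keq = 1727 ⇒ Q<K, forward
Step 1:
                   G          M          A
  init         9.317    0.09498    0.01063
  Δ         -0.09435   -0.09435    0.04718
  eq           9.223 6.2732e-04    0.05781
  solve Keq expr → x = 0.04718; check Q = 1727

x = 0.04718 M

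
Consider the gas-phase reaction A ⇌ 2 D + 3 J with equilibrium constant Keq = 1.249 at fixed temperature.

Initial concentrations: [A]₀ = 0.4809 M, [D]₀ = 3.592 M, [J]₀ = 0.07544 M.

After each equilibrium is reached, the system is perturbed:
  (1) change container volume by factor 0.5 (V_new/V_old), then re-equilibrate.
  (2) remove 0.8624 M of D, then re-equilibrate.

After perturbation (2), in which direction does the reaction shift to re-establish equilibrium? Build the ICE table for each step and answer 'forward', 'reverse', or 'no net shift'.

Direction: forward

Q₀ = 0.01152 vs Keq = 1.249 ⇒ Q<K, forward
Step 1:
                   A          D          J
  I           0.4809      3.592    0.07544
  C         -0.08396     0.1679     0.2519
  E           0.3969       3.76     0.3273
  solve Keq expr → x = 0.08396; check Q = 1.249
Then change container volume by factor 0.5 (V_new/V_old).
Step 2:
                   A          D          J
  I           0.7939       7.52     0.6546
  C           0.1252    -0.2504    -0.3756
  E           0.9191      7.269      0.279
  solve Keq expr → x = -0.1252; check Q = 1.249
Then remove 0.8624 M of D.
Step 3:
                   A          D          J
  I           0.9191      6.407      0.279
  C        -0.007723    0.01545    0.02317
  E           0.9114      6.422     0.3022
  solve Keq expr → x = 0.007723; check Q = 1.249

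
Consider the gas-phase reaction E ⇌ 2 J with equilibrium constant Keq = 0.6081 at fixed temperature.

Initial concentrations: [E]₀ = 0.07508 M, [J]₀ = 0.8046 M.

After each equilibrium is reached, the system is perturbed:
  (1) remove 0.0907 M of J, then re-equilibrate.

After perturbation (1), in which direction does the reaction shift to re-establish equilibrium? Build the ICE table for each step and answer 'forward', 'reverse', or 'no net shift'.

Q₀ = 8.623 vs Keq = 0.6081 ⇒ Q>K, reverse
Step 1:
                   E          J
  Initial    0.07508     0.8046
  Change      0.1984    -0.3968
  Equil       0.2735     0.4078
  solve Keq expr → x = -0.1984; check Q = 0.6081
Then remove 0.0907 M of J.
Step 2:
                   E          J
  Initial     0.2735     0.3171
  Change    -0.03275     0.0655
  Equil       0.2407     0.3826
  solve Keq expr → x = 0.03275; check Q = 0.6081

Direction: forward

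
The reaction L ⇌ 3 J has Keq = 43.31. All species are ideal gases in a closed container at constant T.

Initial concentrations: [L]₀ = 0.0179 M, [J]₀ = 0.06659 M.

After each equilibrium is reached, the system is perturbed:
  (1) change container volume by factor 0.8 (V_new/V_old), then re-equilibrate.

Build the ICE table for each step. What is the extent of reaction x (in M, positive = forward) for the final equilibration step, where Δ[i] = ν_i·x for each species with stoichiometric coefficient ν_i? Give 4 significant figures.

x = -2.8041e-05 M

Q₀ = 0.0165 vs Keq = 43.31 ⇒ Q<K, forward
Step 1:
                    L           J
  init         0.0179     0.06659
  Δ          -0.01786     0.05358
  eq       4.0068e-05      0.1202
  solve Keq expr → x = 0.01786; check Q = 43.31
Then change container volume by factor 0.8 (V_new/V_old).
Step 2:
                    L           J
  init     5.0085e-05      0.1502
  Δ        2.8041e-05 -8.4124e-05
  eq       7.8126e-05      0.1501
  solve Keq expr → x = -2.8041e-05; check Q = 43.31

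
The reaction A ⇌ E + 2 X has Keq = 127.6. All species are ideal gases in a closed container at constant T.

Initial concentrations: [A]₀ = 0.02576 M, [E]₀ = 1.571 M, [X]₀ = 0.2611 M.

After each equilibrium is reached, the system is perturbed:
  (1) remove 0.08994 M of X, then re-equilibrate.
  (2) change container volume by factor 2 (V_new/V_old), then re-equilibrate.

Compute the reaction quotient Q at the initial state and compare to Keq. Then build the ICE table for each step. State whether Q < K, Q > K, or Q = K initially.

Q₀ = 4.158 vs Keq = 127.6 ⇒ Q<K, forward
Step 1:
                   A          E          X
  Initial    0.02576      1.571     0.2611
  Change    -0.02456    0.02456    0.04911
  Equil     0.001203      1.596     0.3102
  solve Keq expr → x = 0.02456; check Q = 127.6
Then remove 0.08994 M of X.
Step 2:
                   A          E          X
  Initial   0.001203      1.596     0.2203
  Change  -5.8986e-04 5.8986e-04    0.00118
  Equil   6.1346e-04      1.596     0.2215
  solve Keq expr → x = 5.8986e-04; check Q = 127.6
Then change container volume by factor 2 (V_new/V_old).
Step 3:
                   A          E          X
  Initial 3.0673e-04     0.7981     0.1107
  Change  -2.2939e-04 2.2939e-04 4.5878e-04
  Equil   7.7341e-05     0.7983     0.1112
  solve Keq expr → x = 2.2939e-04; check Q = 127.6

Q₀ = 4.158; Q < K (proceeds forward)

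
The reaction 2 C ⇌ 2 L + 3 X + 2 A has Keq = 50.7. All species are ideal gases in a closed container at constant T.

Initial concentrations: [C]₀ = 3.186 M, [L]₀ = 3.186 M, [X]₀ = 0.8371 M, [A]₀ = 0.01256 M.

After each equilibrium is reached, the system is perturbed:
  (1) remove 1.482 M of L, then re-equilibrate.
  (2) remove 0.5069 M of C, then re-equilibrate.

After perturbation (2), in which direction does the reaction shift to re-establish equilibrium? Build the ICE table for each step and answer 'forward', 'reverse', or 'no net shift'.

Direction: reverse

Q₀ = 9.2536e-05 vs Keq = 50.7 ⇒ Q<K, forward
Step 1:
                   C          L          X          A
  Initial      3.186      3.186     0.8371    0.01256
  Change       -1.01       1.01      1.516       1.01
  Equil        2.176      4.196      2.353      1.023
  solve Keq expr → x = 0.5052; check Q = 50.7
Then remove 1.482 M of L.
Step 2:
                   C          L          X          A
  Initial      2.176      2.714      2.353      1.023
  Change     -0.1643     0.1643     0.2464     0.1643
  Equil        2.011      2.879      2.599      1.187
  solve Keq expr → x = 0.08215; check Q = 50.7
Then remove 0.5069 M of C.
Step 3:
                   C          L          X          A
  Initial      1.504      2.879      2.599      1.187
  Change      0.1048    -0.1048    -0.1572    -0.1048
  Equil        1.609      2.774      2.442      1.082
  solve Keq expr → x = -0.05239; check Q = 50.7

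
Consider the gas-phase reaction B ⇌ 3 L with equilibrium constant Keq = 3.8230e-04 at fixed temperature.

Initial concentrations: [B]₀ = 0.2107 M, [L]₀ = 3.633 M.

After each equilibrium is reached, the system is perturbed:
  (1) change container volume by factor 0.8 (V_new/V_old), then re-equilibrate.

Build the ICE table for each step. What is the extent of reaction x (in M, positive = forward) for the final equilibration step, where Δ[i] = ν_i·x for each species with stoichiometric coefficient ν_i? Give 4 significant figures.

Q₀ = 227.6 vs Keq = 3.8230e-04 ⇒ Q>K, reverse
Step 1:
                  B         L
  init       0.2107     3.633
  Δ           1.184    -3.552
  eq          1.395   0.08109
  solve Keq expr → x = -1.184; check Q = 3.8230e-04
Then change container volume by factor 0.8 (V_new/V_old).
Step 2:
                  B         L
  init        1.743    0.1014
  Δ        0.004644  -0.01393
  eq          1.748   0.08743
  solve Keq expr → x = -0.004644; check Q = 3.8230e-04

x = -0.004644 M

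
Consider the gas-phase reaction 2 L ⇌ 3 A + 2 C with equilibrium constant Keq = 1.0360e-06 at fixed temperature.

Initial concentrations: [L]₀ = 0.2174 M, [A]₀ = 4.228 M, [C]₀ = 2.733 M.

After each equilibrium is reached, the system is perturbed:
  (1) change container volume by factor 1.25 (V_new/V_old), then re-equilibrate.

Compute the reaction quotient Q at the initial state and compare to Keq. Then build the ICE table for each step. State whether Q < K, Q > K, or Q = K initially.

Q₀ = 1.1944e+04; Q > K (proceeds reverse)

Q₀ = 1.1944e+04 vs Keq = 1.0360e-06 ⇒ Q>K, reverse
Step 1:
                  L         A         C
  I          0.2174     4.228     2.733
  C           2.696    -4.043    -2.696
  E           2.913    0.1846   0.03739
  solve Keq expr → x = -1.348; check Q = 1.0360e-06
Then change container volume by factor 1.25 (V_new/V_old).
Step 2:
                  L         A         C
  I            2.33    0.1477   0.02991
  C       -0.007442   0.01116  0.007442
  E           2.323    0.1588   0.03735
  solve Keq expr → x = 0.003721; check Q = 1.0360e-06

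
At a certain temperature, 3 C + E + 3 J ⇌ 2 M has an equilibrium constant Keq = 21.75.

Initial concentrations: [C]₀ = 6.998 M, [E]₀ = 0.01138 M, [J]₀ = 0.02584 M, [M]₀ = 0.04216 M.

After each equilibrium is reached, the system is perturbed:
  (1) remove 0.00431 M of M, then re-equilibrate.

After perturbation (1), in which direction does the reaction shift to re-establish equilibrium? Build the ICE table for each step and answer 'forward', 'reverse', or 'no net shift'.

Direction: forward

Q₀ = 26.42 vs Keq = 21.75 ⇒ Q>K, reverse
Step 1:
                   C          E          J          M
  Initial      6.998    0.01138    0.02584    0.04216
  Change    0.001112 3.7053e-04   0.001112 -7.4105e-04
  Equil        6.999    0.01175    0.02695    0.04142
  solve Keq expr → x = -3.7053e-04; check Q = 21.75
Then remove 0.00431 M of M.
Step 2:
                   C          E          J          M
  Initial      6.999    0.01175    0.02695    0.03711
  Change   -0.001229 -4.0976e-04  -0.001229 8.1952e-04
  Equil        6.998    0.01134    0.02572    0.03793
  solve Keq expr → x = 4.0976e-04; check Q = 21.75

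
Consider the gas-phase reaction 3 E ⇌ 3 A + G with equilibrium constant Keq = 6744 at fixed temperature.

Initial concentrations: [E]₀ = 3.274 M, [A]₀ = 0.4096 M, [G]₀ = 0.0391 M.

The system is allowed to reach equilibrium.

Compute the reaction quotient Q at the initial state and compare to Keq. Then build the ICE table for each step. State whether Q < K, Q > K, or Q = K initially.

Q₀ = 7.6563e-05; Q < K (proceeds forward)

Q₀ = 7.6563e-05 vs Keq = 6744 ⇒ Q<K, forward
Step 1:
                   E          A          G
  Initial      3.274     0.4096     0.0391
  Change      -3.085      3.085      1.028
  Equil        0.189      3.495      1.067
  solve Keq expr → x = 1.028; check Q = 6744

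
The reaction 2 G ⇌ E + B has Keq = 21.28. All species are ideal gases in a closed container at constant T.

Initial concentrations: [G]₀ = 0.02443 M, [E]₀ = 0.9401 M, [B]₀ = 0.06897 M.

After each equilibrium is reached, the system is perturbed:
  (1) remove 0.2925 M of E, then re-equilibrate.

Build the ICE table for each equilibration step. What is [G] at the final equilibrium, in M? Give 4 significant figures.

Q₀ = 108.6 vs Keq = 21.28 ⇒ Q>K, reverse
Step 1:
                   G          E          B
  init       0.02443     0.9401    0.06897
  Δ          0.02515   -0.01257   -0.01257
  eq         0.04958     0.9275     0.0564
  solve Keq expr → x = -0.01257; check Q = 21.28
Then remove 0.2925 M of E.
Step 2:
                   G          E          B
  init       0.04958      0.635     0.0564
  Δ        -0.007155   0.003578   0.003578
  eq         0.04242     0.6386    0.05997
  solve Keq expr → x = 0.003578; check Q = 21.28

[G]_eq = 0.04242 M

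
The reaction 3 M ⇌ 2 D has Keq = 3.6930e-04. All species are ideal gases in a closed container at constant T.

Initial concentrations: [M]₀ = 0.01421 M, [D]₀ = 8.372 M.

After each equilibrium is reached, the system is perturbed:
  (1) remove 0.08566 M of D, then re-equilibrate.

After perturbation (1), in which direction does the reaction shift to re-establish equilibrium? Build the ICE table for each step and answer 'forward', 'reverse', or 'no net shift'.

Direction: forward

Q₀ = 2.4427e+07 vs Keq = 3.6930e-04 ⇒ Q>K, reverse
Step 1:
                   M          D
  init       0.01421      8.372
  Δ            11.44     -7.627
  eq           11.45      0.745
  solve Keq expr → x = -3.813; check Q = 3.6930e-04
Then remove 0.08566 M of D.
Step 2:
                   M          D
  init         11.45     0.6594
  Δ          -0.1121    0.07475
  eq           11.34     0.7341
  solve Keq expr → x = 0.03737; check Q = 3.6930e-04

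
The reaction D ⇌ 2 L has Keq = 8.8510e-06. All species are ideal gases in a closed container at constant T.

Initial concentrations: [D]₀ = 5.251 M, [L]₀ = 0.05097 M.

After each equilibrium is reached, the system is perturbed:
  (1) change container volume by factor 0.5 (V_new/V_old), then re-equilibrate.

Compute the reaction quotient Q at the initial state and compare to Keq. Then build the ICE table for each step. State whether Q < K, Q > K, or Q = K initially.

Q₀ = 4.9475e-04; Q > K (proceeds reverse)

Q₀ = 4.9475e-04 vs Keq = 8.8510e-06 ⇒ Q>K, reverse
Step 1:
                    D           L
  Initial       5.251     0.05097
  Change      0.02207    -0.04414
  Equil         5.273    0.006832
  solve Keq expr → x = -0.02207; check Q = 8.8510e-06
Then change container volume by factor 0.5 (V_new/V_old).
Step 2:
                    D           L
  Initial       10.55     0.01366
  Change        0.002   -0.004001
  Equil         10.55    0.009662
  solve Keq expr → x = -0.002; check Q = 8.8510e-06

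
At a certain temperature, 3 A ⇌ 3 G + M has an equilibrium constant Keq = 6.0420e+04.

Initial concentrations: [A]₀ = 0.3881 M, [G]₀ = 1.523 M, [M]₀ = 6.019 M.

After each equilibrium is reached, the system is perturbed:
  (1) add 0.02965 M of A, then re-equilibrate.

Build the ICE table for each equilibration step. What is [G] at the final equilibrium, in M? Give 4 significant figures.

Q₀ = 363.7 vs Keq = 6.0420e+04 ⇒ Q<K, forward
Step 1:
                  A         G         M
  Initial    0.3881     1.523     6.019
  Change     -0.303     0.303     0.101
  Equil     0.08512     1.826      6.12
  solve Keq expr → x = 0.101; check Q = 6.0420e+04
Then add 0.02965 M of A.
Step 2:
                  A         G         M
  Initial    0.1148     1.826      6.12
  Change   -0.02829   0.02829  0.009429
  Equil     0.08648     1.854     6.129
  solve Keq expr → x = 0.009429; check Q = 6.0420e+04

[G]_eq = 1.854 M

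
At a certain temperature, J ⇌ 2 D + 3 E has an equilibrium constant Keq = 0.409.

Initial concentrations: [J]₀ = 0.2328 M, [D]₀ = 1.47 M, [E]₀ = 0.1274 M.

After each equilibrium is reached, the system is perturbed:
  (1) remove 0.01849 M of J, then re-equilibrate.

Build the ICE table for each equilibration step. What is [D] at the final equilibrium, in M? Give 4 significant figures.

Q₀ = 0.01919 vs Keq = 0.409 ⇒ Q<K, forward
Step 1:
                   J          D          E
  init        0.2328       1.47     0.1274
  Δ         -0.05898      0.118      0.177
  eq          0.1738      1.588     0.3044
  solve Keq expr → x = 0.05898; check Q = 0.409
Then remove 0.01849 M of J.
Step 2:
                   J          D          E
  init        0.1553      1.588     0.3044
  Δ         0.002891  -0.005782  -0.008673
  eq          0.1582      1.582     0.2957
  solve Keq expr → x = -0.002891; check Q = 0.409

[D]_eq = 1.582 M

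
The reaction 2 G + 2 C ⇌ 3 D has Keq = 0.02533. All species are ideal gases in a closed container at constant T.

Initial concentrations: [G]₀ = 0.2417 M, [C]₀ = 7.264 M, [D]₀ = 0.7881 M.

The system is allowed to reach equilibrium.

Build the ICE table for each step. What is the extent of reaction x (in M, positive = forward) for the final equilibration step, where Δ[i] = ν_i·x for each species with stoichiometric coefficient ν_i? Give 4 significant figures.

Q₀ = 0.1588 vs Keq = 0.02533 ⇒ Q>K, reverse
Step 1:
                  G         C         D
  I          0.2417     7.264    0.7881
  C          0.1365    0.1365   -0.2048
  E          0.3782     7.401    0.5833
  solve Keq expr → x = -0.06827; check Q = 0.02533

x = -0.06827 M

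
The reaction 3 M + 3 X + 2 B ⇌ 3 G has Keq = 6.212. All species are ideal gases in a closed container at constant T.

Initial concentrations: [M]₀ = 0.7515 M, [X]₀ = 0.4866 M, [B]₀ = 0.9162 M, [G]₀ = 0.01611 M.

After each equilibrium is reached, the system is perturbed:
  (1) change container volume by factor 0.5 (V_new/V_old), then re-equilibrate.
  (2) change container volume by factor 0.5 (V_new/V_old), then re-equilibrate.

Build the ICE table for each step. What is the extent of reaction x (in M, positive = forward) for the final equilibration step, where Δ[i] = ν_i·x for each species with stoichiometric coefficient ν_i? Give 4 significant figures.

Q₀ = 1.0186e-04 vs Keq = 6.212 ⇒ Q<K, forward
Step 1:
                  M         X         B         G
  init       0.7515    0.4866    0.9162   0.01611
  Δ         -0.2127   -0.2127   -0.1418    0.2127
  eq         0.5388    0.2739    0.7744    0.2288
  solve Keq expr → x = 0.0709; check Q = 6.212
Then change container volume by factor 0.5 (V_new/V_old).
Step 2:
                  M         X         B         G
  init        1.078    0.5478     1.549    0.4576
  Δ         -0.2124   -0.2124   -0.1416    0.2124
  eq         0.8652    0.3354     1.407      0.67
  solve Keq expr → x = 0.0708; check Q = 6.212
Then change container volume by factor 0.5 (V_new/V_old).
Step 3:
                  M         X         B         G
  init         1.73    0.6709     2.814      1.34
  Δ         -0.3282   -0.3282   -0.2188    0.3282
  eq          1.402    0.3426     2.596     1.668
  solve Keq expr → x = 0.1094; check Q = 6.212

x = 0.1094 M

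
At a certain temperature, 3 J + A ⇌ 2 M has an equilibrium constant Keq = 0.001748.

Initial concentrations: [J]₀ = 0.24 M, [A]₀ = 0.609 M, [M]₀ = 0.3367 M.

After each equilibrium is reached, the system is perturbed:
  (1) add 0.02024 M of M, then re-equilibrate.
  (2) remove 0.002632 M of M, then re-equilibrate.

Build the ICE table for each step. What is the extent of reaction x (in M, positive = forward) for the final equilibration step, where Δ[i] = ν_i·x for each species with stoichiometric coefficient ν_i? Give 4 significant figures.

x = 0.00122 M

Q₀ = 13.47 vs Keq = 0.001748 ⇒ Q>K, reverse
Step 1:
                  J         A         M
  init         0.24     0.609    0.3367
  Δ          0.4721    0.1574   -0.3147
  eq         0.7121    0.7664   0.02199
  solve Keq expr → x = -0.1574; check Q = 0.001748
Then add 0.02024 M of M.
Step 2:
                  J         A         M
  init       0.7121    0.7664   0.04223
  Δ         0.02817   0.00939  -0.01878
  eq         0.7402    0.7757   0.02345
  solve Keq expr → x = -0.00939; check Q = 0.001748
Then remove 0.002632 M of M.
Step 3:
                  J         A         M
  init       0.7402    0.7757   0.02082
  Δ        -0.00366  -0.00122   0.00244
  eq         0.7366    0.7745   0.02326
  solve Keq expr → x = 0.00122; check Q = 0.001748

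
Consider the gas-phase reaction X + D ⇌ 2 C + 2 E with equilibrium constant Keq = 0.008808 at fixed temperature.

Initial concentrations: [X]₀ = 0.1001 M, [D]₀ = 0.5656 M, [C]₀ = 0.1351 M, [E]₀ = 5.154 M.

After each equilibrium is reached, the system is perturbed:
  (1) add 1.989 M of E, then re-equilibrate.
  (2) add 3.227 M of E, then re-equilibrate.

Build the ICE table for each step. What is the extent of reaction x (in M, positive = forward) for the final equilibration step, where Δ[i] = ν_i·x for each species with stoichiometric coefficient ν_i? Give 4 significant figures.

Q₀ = 8.564 vs Keq = 0.008808 ⇒ Q>K, reverse
Step 1:
                   X          D          C          E
  Initial     0.1001     0.5656     0.1351      5.154
  Change     0.06454    0.06454    -0.1291    -0.1291
  Equil       0.1646     0.6301   0.006016      5.025
  solve Keq expr → x = -0.06454; check Q = 0.008808
Then add 1.989 M of E.
Step 2:
                   X          D          C          E
  Initial     0.1646     0.6301   0.006016      7.014
  Change  8.4549e-04 8.4549e-04  -0.001691  -0.001691
  Equil       0.1655      0.631   0.004325      7.012
  solve Keq expr → x = -8.4549e-04; check Q = 0.008808
Then add 3.227 M of E.
Step 3:
                   X          D          C          E
  Initial     0.1655      0.631   0.004325      10.24
  Change  6.7750e-04 6.7750e-04  -0.001355  -0.001355
  Equil       0.1662     0.6317    0.00297      10.24
  solve Keq expr → x = -6.7750e-04; check Q = 0.008808

x = -6.7750e-04 M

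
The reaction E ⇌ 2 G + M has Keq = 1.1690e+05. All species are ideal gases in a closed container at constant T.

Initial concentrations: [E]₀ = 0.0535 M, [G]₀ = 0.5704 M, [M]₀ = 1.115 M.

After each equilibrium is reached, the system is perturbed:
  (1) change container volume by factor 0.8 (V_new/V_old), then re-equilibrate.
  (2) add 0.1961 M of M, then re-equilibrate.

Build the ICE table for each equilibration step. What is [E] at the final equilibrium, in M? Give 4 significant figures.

Q₀ = 6.781 vs Keq = 1.1690e+05 ⇒ Q<K, forward
Step 1:
                    E           G           M
  init         0.0535      0.5704       1.115
  Δ           -0.0535       0.107      0.0535
  eq       4.5866e-06      0.6774       1.168
  solve Keq expr → x = 0.0535; check Q = 1.1690e+05
Then change container volume by factor 0.8 (V_new/V_old).
Step 2:
                    E           G           M
  init     5.7333e-06      0.8467       1.461
  Δ        3.2248e-06 -6.4496e-06 -3.2248e-06
  eq       8.9581e-06      0.8467       1.461
  solve Keq expr → x = -3.2248e-06; check Q = 1.1690e+05
Then add 0.1961 M of M.
Step 3:
                    E           G           M
  init     8.9581e-06      0.8467       1.657
  Δ        1.2026e-06 -2.4053e-06 -1.2026e-06
  eq       1.0161e-05      0.8467       1.657
  solve Keq expr → x = -1.2026e-06; check Q = 1.1690e+05

[E]_eq = 1.0161e-05 M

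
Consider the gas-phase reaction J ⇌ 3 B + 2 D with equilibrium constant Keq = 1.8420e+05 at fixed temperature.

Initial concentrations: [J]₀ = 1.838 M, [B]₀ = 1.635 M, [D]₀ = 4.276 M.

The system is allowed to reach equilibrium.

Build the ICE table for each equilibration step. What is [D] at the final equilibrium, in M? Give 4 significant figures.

[D]_eq = 7.744 M

Q₀ = 43.48 vs Keq = 1.8420e+05 ⇒ Q<K, forward
Step 1:
                    J           B           D
  I             1.838       1.635       4.276
  C            -1.734       5.202       3.468
  E             0.104       6.837       7.744
  solve Keq expr → x = 1.734; check Q = 1.8420e+05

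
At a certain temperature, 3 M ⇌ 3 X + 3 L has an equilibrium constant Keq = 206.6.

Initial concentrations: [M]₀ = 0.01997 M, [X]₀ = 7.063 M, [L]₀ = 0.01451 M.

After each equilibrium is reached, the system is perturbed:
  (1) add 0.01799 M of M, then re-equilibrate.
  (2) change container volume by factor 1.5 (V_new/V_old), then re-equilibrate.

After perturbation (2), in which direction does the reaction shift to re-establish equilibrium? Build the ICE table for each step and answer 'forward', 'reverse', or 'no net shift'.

Q₀ = 135.2 vs Keq = 206.6 ⇒ Q<K, forward
Step 1:
                   M          X          L
  Initial    0.01997      7.063    0.01451
  Change   -0.001199   0.001199   0.001199
  Equil      0.01877      7.064    0.01571
  solve Keq expr → x = 3.9958e-04; check Q = 206.6
Then add 0.01799 M of M.
Step 2:
                   M          X          L
  Initial    0.03676      7.064    0.01571
  Change   -0.008181   0.008181   0.008181
  Equil      0.02858      7.072    0.02389
  solve Keq expr → x = 0.002727; check Q = 206.6
Then change container volume by factor 1.5 (V_new/V_old).
Step 3:
                   M          X          L
  Initial    0.01905      4.715    0.01593
  Change   -0.003527   0.003527   0.003527
  Equil      0.01553      4.718    0.01945
  solve Keq expr → x = 0.001176; check Q = 206.6

Direction: forward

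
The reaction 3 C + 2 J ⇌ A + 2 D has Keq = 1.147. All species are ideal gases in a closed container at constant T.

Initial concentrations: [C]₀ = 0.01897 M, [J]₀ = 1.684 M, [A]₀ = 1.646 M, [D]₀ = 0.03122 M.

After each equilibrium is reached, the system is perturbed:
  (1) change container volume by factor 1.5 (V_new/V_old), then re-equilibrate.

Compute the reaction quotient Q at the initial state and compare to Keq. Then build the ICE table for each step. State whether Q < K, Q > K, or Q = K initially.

Q₀ = 82.87; Q > K (proceeds reverse)

Q₀ = 82.87 vs Keq = 1.147 ⇒ Q>K, reverse
Step 1:
                    C           J           A           D
  Initial     0.01897       1.684       1.646     0.03122
  Change      0.02627     0.01751   -0.008757    -0.01751
  Equil       0.04524       1.702       1.637     0.01371
  solve Keq expr → x = -0.008757; check Q = 1.147
Then change container volume by factor 1.5 (V_new/V_old).
Step 2:
                    C           J           A           D
  Initial     0.03016       1.134       1.091    0.009137
  Change       0.0031    0.002067   -0.001033   -0.002067
  Equil       0.03326       1.136        1.09     0.00707
  solve Keq expr → x = -0.001033; check Q = 1.147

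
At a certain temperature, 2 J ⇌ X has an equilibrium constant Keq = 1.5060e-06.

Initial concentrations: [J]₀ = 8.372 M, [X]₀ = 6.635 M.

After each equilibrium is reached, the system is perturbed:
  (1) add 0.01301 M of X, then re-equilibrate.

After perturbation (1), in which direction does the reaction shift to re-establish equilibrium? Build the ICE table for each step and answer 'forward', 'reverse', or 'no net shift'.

Q₀ = 0.09466 vs Keq = 1.5060e-06 ⇒ Q>K, reverse
Step 1:
                    J           X
  Initial       8.372       6.635
  Change        13.27      -6.634
  Equil         21.64  7.0528e-04
  solve Keq expr → x = -6.634; check Q = 1.5060e-06
Then add 0.01301 M of X.
Step 2:
                    J           X
  Initial       21.64     0.01372
  Change      0.02602    -0.01301
  Equil         21.67  7.0698e-04
  solve Keq expr → x = -0.01301; check Q = 1.5060e-06

Direction: reverse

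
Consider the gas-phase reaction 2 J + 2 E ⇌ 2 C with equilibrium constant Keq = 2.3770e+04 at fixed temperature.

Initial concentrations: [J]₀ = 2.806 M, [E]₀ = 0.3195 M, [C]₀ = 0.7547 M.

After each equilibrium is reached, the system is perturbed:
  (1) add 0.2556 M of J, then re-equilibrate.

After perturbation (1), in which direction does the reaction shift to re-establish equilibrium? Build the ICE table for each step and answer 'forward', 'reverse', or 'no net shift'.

Q₀ = 0.7086 vs Keq = 2.3770e+04 ⇒ Q<K, forward
Step 1:
                  J         E         C
  init        2.806    0.3195    0.7547
  Δ         -0.3167   -0.3167    0.3167
  eq          2.489  0.002792     1.071
  solve Keq expr → x = 0.1584; check Q = 2.3770e+04
Then add 0.2556 M of J.
Step 2:
                  J         E         C
  init        2.745  0.002792     1.071
  Δ       -2.5910e-04 -2.5910e-04 2.5910e-04
  eq          2.745  0.002533     1.072
  solve Keq expr → x = 1.2955e-04; check Q = 2.3770e+04

Direction: forward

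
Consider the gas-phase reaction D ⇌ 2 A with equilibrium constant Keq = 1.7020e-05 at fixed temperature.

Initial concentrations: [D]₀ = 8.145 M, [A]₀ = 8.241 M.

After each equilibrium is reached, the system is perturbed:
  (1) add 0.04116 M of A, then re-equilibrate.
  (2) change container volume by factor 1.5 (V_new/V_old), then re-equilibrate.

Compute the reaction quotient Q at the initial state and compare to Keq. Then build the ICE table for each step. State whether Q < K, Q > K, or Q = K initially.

Q₀ = 8.338; Q > K (proceeds reverse)

Q₀ = 8.338 vs Keq = 1.7020e-05 ⇒ Q>K, reverse
Step 1:
                    D           A
  Initial       8.145       8.241
  Change        4.113      -8.227
  Equil         12.26     0.01444
  solve Keq expr → x = -4.113; check Q = 1.7020e-05
Then add 0.04116 M of A.
Step 2:
                    D           A
  Initial       12.26      0.0556
  Change      0.02057    -0.04115
  Equil         12.28     0.01446
  solve Keq expr → x = -0.02057; check Q = 1.7020e-05
Then change container volume by factor 1.5 (V_new/V_old).
Step 3:
                    D           A
  Initial       8.186    0.009638
  Change    -0.001083    0.002165
  Equil         8.185      0.0118
  solve Keq expr → x = 0.001083; check Q = 1.7020e-05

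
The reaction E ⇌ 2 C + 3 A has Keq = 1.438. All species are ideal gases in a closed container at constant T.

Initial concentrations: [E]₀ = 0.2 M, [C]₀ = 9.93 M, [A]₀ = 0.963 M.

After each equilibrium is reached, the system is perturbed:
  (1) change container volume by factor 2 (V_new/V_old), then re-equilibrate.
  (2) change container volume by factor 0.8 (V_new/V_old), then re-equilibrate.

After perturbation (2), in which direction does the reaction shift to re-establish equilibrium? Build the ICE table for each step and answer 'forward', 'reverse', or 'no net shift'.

Q₀ = 440.3 vs Keq = 1.438 ⇒ Q>K, reverse
Step 1:
                    E           C           A
  Initial         0.2        9.93       0.963
  Change       0.2561     -0.5121     -0.7682
  Equil        0.4561       9.418      0.1948
  solve Keq expr → x = -0.2561; check Q = 1.438
Then change container volume by factor 2 (V_new/V_old).
Step 2:
                    E           C           A
  Initial       0.228       4.709     0.09741
  Change     -0.04294     0.08588      0.1288
  Equil        0.1851       4.795      0.2262
  solve Keq expr → x = 0.04294; check Q = 1.438
Then change container volume by factor 0.8 (V_new/V_old).
Step 3:
                    E           C           A
  Initial      0.2314       5.994      0.2828
  Change      0.02178    -0.04355    -0.06533
  Equil        0.2531        5.95      0.2175
  solve Keq expr → x = -0.02178; check Q = 1.438

Direction: reverse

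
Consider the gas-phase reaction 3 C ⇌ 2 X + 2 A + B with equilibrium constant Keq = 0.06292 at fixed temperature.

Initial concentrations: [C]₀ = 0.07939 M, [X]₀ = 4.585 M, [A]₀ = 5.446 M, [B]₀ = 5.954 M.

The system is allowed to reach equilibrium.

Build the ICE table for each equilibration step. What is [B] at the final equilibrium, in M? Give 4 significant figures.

[B]_eq = 4.12 M

Q₀ = 7.4190e+06 vs Keq = 0.06292 ⇒ Q>K, reverse
Step 1:
                    C           X           A           B
  init        0.07939       4.585       5.446       5.954
  Δ             5.502      -3.668      -3.668      -1.834
  eq            5.582      0.9167       1.778        4.12
  solve Keq expr → x = -1.834; check Q = 0.06292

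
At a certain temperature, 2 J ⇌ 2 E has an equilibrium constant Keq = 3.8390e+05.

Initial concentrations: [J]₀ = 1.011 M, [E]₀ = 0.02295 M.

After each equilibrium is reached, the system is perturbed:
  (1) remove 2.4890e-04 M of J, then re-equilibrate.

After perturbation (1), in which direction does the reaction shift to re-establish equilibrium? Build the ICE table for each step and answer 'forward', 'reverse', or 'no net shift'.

Direction: reverse

Q₀ = 5.1530e-04 vs Keq = 3.8390e+05 ⇒ Q<K, forward
Step 1:
                   J          E
  Initial      1.011    0.02295
  Change      -1.009      1.009
  Equil     0.001666      1.032
  solve Keq expr → x = 0.5047; check Q = 3.8390e+05
Then remove 2.4890e-04 M of J.
Step 2:
                   J          E
  Initial   0.001417      1.032
  Change  2.4850e-04 -2.4850e-04
  Equil     0.001666      1.032
  solve Keq expr → x = -1.2425e-04; check Q = 3.8390e+05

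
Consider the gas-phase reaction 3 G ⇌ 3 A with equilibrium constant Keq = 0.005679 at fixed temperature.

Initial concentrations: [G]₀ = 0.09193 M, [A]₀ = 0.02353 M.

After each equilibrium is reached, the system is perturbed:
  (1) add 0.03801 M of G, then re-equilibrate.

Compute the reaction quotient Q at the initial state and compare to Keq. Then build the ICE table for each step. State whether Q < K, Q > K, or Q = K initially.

Q₀ = 0.01677; Q > K (proceeds reverse)

Q₀ = 0.01677 vs Keq = 0.005679 ⇒ Q>K, reverse
Step 1:
                    G           A
  init        0.09193     0.02353
  Δ          0.006049   -0.006049
  eq          0.09798     0.01748
  solve Keq expr → x = -0.002016; check Q = 0.005679
Then add 0.03801 M of G.
Step 2:
                    G           A
  init          0.136     0.01748
  Δ         -0.005755    0.005755
  eq           0.1302     0.02324
  solve Keq expr → x = 0.001918; check Q = 0.005679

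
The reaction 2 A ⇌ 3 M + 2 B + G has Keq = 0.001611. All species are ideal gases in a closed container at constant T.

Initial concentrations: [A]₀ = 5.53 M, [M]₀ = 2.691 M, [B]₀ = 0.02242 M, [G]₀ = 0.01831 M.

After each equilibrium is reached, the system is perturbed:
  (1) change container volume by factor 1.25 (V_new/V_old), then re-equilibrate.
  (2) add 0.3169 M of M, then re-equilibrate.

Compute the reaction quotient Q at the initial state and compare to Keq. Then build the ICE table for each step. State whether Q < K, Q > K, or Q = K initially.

Q₀ = 5.8648e-06 vs Keq = 0.001611 ⇒ Q<K, forward
Step 1:
                   A          M          B          G
  Initial       5.53      2.691    0.02242    0.01831
  Change     -0.1305     0.1957     0.1305    0.06523
  Equil          5.4      2.887     0.1529    0.08354
  solve Keq expr → x = 0.06523; check Q = 0.001611
Then change container volume by factor 1.25 (V_new/V_old).
Step 2:
                   A          M          B          G
  Initial       4.32      2.309     0.1223    0.06683
  Change    -0.03851    0.05776    0.03851    0.01925
  Equil        4.281      2.367     0.1608    0.08609
  solve Keq expr → x = 0.01925; check Q = 0.001611
Then add 0.3169 M of M.
Step 3:
                   A          M          B          G
  Initial      4.281      2.684     0.1608    0.08609
  Change     0.01757   -0.02636   -0.01757  -0.008787
  Equil        4.299      2.658     0.1432     0.0773
  solve Keq expr → x = -0.008787; check Q = 0.001611

Q₀ = 5.8648e-06; Q < K (proceeds forward)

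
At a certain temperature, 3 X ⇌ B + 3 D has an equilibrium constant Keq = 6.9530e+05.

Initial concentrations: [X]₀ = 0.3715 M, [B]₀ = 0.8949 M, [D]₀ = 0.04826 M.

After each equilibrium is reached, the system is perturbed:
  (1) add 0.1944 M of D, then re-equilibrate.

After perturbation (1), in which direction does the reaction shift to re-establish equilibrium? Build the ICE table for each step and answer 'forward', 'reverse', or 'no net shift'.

Direction: reverse

Q₀ = 0.001962 vs Keq = 6.9530e+05 ⇒ Q<K, forward
Step 1:
                   X          B          D
  I           0.3715     0.8949    0.04826
  C          -0.3668     0.1223     0.3668
  E         0.004712      1.017      0.415
  solve Keq expr → x = 0.1223; check Q = 6.9530e+05
Then add 0.1944 M of D.
Step 2:
                   X          B          D
  I         0.004712      1.017     0.6094
  C          0.00218 -7.2681e-04   -0.00218
  E         0.006892      1.016     0.6073
  solve Keq expr → x = -7.2681e-04; check Q = 6.9530e+05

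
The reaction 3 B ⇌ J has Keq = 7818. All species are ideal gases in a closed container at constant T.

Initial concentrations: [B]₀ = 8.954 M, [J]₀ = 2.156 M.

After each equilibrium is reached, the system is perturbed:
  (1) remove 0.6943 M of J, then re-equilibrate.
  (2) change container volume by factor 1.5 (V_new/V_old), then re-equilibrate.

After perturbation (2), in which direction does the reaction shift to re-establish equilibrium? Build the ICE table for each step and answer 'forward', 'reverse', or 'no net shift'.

Q₀ = 0.003003 vs Keq = 7818 ⇒ Q<K, forward
Step 1:
                    B           J
  I             8.954       2.156
  C            -8.867       2.956
  E           0.08679       5.112
  solve Keq expr → x = 2.956; check Q = 7818
Then remove 0.6943 M of J.
Step 2:
                    B           J
  I           0.08679       4.417
  C         -0.004114    0.001371
  E           0.08268       4.419
  solve Keq expr → x = 0.001371; check Q = 7818
Then change container volume by factor 1.5 (V_new/V_old).
Step 3:
                    B           J
  I           0.05512       2.946
  C           0.01706   -0.005687
  E           0.07218        2.94
  solve Keq expr → x = -0.005687; check Q = 7818

Direction: reverse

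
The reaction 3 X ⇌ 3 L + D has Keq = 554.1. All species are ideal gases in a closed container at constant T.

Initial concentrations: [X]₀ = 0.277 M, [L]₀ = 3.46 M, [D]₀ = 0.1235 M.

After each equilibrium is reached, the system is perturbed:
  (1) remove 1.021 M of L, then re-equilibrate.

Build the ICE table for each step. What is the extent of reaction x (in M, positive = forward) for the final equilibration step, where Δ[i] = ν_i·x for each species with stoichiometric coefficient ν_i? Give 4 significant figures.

Q₀ = 240.7 vs Keq = 554.1 ⇒ Q<K, forward
Step 1:
                    X           L           D
  Initial       0.277        3.46      0.1235
  Change     -0.05405     0.05405     0.01802
  Equil         0.223       3.514      0.1415
  solve Keq expr → x = 0.01802; check Q = 554.1
Then remove 1.021 M of L.
Step 2:
                    X           L           D
  Initial       0.223       2.493      0.1415
  Change     -0.05465     0.05465     0.01822
  Equil        0.1683       2.548      0.1597
  solve Keq expr → x = 0.01822; check Q = 554.1

x = 0.01822 M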